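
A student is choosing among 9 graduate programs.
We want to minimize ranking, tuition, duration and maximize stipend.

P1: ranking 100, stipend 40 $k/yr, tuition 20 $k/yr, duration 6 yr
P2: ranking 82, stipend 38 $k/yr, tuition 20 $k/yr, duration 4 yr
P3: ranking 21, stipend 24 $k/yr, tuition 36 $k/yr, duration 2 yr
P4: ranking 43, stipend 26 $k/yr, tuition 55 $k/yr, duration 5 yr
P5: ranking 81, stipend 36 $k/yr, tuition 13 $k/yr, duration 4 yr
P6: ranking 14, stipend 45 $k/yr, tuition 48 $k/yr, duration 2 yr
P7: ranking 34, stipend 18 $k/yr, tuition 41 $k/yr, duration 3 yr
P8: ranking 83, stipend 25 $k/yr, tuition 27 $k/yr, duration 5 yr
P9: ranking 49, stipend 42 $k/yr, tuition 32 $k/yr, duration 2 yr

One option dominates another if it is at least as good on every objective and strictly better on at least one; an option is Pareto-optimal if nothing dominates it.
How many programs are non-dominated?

6

P1: not dominated.
P2: not dominated.
P3: not dominated.
P4: dominated by P6 (ranking 14≤43, stipend 45≥26, tuition 48≤55, duration 2≤5).
P5: not dominated (best tuition).
P6: not dominated (best ranking).
P7: dominated by P3 (ranking 21≤34, stipend 24≥18, tuition 36≤41, duration 2≤3).
P8: dominated by P2 (ranking 82≤83, stipend 38≥25, tuition 20≤27, duration 4≤5).
P9: not dominated.
Pareto-optimal: P1, P2, P3, P5, P6, P9 → 6.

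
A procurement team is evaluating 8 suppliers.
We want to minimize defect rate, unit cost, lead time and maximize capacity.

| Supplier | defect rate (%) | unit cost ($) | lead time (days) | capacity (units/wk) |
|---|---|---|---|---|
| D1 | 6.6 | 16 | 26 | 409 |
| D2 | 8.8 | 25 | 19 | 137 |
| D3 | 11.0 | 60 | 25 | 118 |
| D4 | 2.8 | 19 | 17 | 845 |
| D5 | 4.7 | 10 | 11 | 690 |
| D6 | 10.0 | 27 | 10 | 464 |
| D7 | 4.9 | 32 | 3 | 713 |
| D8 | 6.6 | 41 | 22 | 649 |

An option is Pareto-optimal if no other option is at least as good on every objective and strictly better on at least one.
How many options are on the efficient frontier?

4

D1: dominated by D5 (defect rate 4.7≤6.6, unit cost 10≤16, lead time 11≤26, capacity 690≥409).
D2: dominated by D4 (defect rate 2.8≤8.8, unit cost 19≤25, lead time 17≤19, capacity 845≥137).
D3: dominated by D2 (defect rate 8.8≤11.0, unit cost 25≤60, lead time 19≤25, capacity 137≥118).
D4: not dominated (best defect rate).
D5: not dominated (best unit cost).
D6: not dominated.
D7: not dominated (best lead time).
D8: dominated by D4 (defect rate 2.8≤6.6, unit cost 19≤41, lead time 17≤22, capacity 845≥649).
Pareto-optimal: D4, D5, D6, D7 → 4.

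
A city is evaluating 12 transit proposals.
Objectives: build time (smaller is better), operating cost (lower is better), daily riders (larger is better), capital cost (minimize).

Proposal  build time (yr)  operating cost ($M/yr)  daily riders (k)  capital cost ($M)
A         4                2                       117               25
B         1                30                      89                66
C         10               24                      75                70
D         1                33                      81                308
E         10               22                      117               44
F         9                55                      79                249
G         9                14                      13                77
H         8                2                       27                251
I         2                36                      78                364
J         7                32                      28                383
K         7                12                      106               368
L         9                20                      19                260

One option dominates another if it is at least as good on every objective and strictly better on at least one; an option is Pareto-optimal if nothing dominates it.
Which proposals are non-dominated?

A, B

A: not dominated (best capital cost).
B: not dominated.
C: dominated by A (build time 4≤10, operating cost 2≤24, daily riders 117≥75, capital cost 25≤70).
D: dominated by B (build time 1≤1, operating cost 30≤33, daily riders 89≥81, capital cost 66≤308).
E: dominated by A (build time 4≤10, operating cost 2≤22, daily riders 117≥117, capital cost 25≤44).
F: dominated by A (build time 4≤9, operating cost 2≤55, daily riders 117≥79, capital cost 25≤249).
G: dominated by A (build time 4≤9, operating cost 2≤14, daily riders 117≥13, capital cost 25≤77).
H: dominated by A (build time 4≤8, operating cost 2≤2, daily riders 117≥27, capital cost 25≤251).
I: dominated by B (build time 1≤2, operating cost 30≤36, daily riders 89≥78, capital cost 66≤364).
J: dominated by A (build time 4≤7, operating cost 2≤32, daily riders 117≥28, capital cost 25≤383).
K: dominated by A (build time 4≤7, operating cost 2≤12, daily riders 117≥106, capital cost 25≤368).
L: dominated by A (build time 4≤9, operating cost 2≤20, daily riders 117≥19, capital cost 25≤260).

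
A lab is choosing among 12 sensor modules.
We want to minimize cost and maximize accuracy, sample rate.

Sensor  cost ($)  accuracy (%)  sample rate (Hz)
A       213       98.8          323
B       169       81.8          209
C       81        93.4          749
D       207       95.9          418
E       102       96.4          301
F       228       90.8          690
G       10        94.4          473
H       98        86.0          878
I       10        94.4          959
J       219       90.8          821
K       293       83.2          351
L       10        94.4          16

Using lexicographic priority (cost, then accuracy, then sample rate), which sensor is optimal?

First minimize cost: best is 10, kept {G, I, L}.
Then maximize accuracy: best is 94.4, kept {G, I, L}.
Then maximize sample rate: best is 959, kept {I}.

I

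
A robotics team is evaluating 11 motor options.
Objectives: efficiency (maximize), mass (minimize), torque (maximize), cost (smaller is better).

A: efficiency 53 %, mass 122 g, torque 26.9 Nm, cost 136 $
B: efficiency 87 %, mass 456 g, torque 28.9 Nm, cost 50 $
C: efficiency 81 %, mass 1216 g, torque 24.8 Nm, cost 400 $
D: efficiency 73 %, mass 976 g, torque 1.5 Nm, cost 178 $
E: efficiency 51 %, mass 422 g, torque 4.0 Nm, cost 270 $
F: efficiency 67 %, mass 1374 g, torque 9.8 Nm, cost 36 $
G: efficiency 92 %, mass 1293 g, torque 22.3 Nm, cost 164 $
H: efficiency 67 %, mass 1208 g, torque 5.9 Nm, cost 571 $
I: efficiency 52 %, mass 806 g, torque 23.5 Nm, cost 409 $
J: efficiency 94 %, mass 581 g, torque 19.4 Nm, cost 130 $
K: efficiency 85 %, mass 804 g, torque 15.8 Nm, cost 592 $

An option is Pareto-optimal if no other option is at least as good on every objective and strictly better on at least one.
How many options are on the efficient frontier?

A: not dominated (best mass).
B: not dominated (best torque).
C: dominated by B (efficiency 87≥81, mass 456≤1216, torque 28.9≥24.8, cost 50≤400).
D: dominated by B (efficiency 87≥73, mass 456≤976, torque 28.9≥1.5, cost 50≤178).
E: dominated by A (efficiency 53≥51, mass 122≤422, torque 26.9≥4.0, cost 136≤270).
F: not dominated (best cost).
G: not dominated.
H: dominated by B (efficiency 87≥67, mass 456≤1208, torque 28.9≥5.9, cost 50≤571).
I: dominated by A (efficiency 53≥52, mass 122≤806, torque 26.9≥23.5, cost 136≤409).
J: not dominated (best efficiency).
K: dominated by B (efficiency 87≥85, mass 456≤804, torque 28.9≥15.8, cost 50≤592).
Pareto-optimal: A, B, F, G, J → 5.

5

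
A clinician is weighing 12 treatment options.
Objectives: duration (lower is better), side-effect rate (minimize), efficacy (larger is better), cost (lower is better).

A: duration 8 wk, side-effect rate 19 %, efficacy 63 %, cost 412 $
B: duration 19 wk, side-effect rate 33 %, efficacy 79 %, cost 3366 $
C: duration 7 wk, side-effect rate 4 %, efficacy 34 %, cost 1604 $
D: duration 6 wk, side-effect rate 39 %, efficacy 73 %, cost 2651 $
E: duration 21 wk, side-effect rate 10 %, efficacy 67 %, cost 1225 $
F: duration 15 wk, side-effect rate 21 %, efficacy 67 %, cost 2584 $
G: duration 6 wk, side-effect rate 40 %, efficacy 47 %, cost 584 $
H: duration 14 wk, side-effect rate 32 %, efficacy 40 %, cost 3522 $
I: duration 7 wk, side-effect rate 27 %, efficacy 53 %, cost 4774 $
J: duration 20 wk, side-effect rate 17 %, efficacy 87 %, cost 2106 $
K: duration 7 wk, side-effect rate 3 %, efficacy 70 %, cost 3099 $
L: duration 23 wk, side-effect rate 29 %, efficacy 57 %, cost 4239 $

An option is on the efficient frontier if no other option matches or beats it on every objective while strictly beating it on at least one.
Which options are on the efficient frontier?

A, B, C, D, E, F, G, J, K

A: not dominated (best cost).
B: not dominated.
C: not dominated.
D: not dominated.
E: not dominated.
F: not dominated.
G: not dominated.
H: dominated by A (duration 8≤14, side-effect rate 19≤32, efficacy 63≥40, cost 412≤3522).
I: dominated by K (duration 7≤7, side-effect rate 3≤27, efficacy 70≥53, cost 3099≤4774).
J: not dominated (best efficacy).
K: not dominated (best side-effect rate).
L: dominated by A (duration 8≤23, side-effect rate 19≤29, efficacy 63≥57, cost 412≤4239).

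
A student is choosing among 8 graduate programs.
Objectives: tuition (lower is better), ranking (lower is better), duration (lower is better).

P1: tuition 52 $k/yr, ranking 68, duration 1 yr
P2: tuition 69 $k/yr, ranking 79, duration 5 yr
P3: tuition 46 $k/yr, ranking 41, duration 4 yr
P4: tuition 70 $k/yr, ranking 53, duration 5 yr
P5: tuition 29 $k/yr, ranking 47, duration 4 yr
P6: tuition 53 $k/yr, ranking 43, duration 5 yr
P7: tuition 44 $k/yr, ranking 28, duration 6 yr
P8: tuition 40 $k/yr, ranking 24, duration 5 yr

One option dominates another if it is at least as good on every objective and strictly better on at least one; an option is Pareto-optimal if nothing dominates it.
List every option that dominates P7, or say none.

P8: tuition 40≤44, ranking 24≤28, duration 5≤6 — dominates P7.
Others (P1, P2, P3, P4, P5, P6) are each worse than P7 on at least one objective.

P8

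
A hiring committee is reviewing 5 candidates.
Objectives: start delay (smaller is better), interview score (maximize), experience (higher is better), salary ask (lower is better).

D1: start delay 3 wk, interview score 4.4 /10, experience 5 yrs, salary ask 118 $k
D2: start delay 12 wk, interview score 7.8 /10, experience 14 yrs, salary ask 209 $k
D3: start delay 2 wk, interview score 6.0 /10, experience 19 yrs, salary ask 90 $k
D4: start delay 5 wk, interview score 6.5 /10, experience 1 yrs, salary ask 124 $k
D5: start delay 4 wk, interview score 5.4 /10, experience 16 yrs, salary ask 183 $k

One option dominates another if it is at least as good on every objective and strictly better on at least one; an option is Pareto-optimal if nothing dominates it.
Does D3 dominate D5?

D3 vs D5: start delay 2≤4, interview score 6.0≥5.4, experience 19≥16, salary ask 90≤183 — D3 is at least as good on every objective with at least one strict improvement.

Yes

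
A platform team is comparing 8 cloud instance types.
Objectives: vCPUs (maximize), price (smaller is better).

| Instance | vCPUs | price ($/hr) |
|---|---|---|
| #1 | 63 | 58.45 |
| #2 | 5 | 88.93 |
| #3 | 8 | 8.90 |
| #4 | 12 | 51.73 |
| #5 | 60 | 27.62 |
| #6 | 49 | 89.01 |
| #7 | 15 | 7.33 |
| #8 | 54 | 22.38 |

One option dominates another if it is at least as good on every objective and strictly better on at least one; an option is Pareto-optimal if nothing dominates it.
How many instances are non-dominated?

#1: not dominated (best vCPUs).
#2: dominated by #1 (vCPUs 63≥5, price 58.45≤88.93).
#3: dominated by #7 (vCPUs 15≥8, price 7.33≤8.90).
#4: dominated by #5 (vCPUs 60≥12, price 27.62≤51.73).
#5: not dominated.
#6: dominated by #1 (vCPUs 63≥49, price 58.45≤89.01).
#7: not dominated (best price).
#8: not dominated.
Pareto-optimal: #1, #5, #7, #8 → 4.

4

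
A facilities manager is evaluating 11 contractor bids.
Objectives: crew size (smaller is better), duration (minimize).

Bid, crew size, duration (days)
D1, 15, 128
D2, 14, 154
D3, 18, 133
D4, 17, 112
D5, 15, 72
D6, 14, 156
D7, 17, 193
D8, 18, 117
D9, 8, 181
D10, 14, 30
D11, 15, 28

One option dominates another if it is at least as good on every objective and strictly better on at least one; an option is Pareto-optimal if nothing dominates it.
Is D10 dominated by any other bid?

D1: worse on crew size (15 vs 14).
D2: worse on duration (154 vs 30).
D3: worse on crew size (18 vs 14).
D4: worse on crew size (17 vs 14).
D5: worse on crew size (15 vs 14).
D6: worse on duration (156 vs 30).
D7: worse on crew size (17 vs 14).
D8: worse on crew size (18 vs 14).
D9: worse on duration (181 vs 30).
D11: worse on crew size (15 vs 14).
No option is at least as good as D10 on every objective and strictly better on one.

No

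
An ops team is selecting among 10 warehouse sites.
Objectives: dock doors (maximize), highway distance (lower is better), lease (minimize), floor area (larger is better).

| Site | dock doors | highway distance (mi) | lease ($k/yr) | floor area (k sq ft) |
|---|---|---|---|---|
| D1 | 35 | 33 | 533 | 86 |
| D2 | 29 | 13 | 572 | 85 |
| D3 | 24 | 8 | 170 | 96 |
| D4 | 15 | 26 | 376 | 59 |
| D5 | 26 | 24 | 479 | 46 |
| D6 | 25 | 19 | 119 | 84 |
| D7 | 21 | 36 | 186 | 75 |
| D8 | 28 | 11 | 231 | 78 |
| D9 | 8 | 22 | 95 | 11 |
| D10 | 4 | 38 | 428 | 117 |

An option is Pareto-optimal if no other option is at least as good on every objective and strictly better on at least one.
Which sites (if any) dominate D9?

none

D1: worse on highway distance (33 vs 22).
D2: worse on lease (572 vs 95).
D3: worse on lease (170 vs 95).
D4: worse on highway distance (26 vs 22).
D5: worse on highway distance (24 vs 22).
D6: worse on lease (119 vs 95).
D7: worse on highway distance (36 vs 22).
D8: worse on lease (231 vs 95).
D10: worse on dock doors (4 vs 8).
No option dominates D9.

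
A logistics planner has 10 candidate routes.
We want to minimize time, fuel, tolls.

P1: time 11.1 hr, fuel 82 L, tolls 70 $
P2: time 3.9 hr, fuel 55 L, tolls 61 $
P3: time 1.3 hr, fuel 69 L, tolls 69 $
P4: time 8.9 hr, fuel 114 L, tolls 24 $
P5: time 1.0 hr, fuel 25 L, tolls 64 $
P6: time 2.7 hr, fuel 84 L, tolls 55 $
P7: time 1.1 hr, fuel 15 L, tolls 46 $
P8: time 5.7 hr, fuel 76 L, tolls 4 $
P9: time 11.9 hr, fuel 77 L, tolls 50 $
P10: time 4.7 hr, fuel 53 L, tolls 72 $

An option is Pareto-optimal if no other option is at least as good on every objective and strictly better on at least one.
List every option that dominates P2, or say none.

P7

P7: time 1.1≤3.9, fuel 15≤55, tolls 46≤61 — dominates P2.
Others (P1, P3, P4, P5, P6, P8, P9, P10) are each worse than P2 on at least one objective.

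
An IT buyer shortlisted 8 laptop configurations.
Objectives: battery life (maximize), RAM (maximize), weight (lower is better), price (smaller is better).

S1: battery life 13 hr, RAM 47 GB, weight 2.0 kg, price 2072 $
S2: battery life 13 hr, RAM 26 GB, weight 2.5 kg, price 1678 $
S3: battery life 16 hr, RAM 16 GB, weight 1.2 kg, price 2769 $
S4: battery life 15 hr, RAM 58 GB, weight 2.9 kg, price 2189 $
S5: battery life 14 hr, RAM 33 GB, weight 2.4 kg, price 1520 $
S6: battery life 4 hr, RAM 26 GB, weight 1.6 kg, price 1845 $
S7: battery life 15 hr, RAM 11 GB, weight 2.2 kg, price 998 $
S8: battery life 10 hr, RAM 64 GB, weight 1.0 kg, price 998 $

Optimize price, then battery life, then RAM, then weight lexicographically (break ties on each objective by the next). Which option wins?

First minimize price: best is 998, kept {S7, S8}.
Then maximize battery life: best is 15, kept {S7}.

S7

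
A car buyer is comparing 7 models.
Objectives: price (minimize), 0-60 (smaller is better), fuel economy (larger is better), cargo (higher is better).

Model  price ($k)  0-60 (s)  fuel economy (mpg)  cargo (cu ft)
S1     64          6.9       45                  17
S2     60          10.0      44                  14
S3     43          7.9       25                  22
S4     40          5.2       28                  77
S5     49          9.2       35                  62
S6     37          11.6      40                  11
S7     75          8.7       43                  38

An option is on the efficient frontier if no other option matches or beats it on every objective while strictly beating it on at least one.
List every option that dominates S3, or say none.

S4: price 40≤43, 0-60 5.2≤7.9, fuel economy 28≥25, cargo 77≥22 — dominates S3.
Others (S1, S2, S5, S6, S7) are each worse than S3 on at least one objective.

S4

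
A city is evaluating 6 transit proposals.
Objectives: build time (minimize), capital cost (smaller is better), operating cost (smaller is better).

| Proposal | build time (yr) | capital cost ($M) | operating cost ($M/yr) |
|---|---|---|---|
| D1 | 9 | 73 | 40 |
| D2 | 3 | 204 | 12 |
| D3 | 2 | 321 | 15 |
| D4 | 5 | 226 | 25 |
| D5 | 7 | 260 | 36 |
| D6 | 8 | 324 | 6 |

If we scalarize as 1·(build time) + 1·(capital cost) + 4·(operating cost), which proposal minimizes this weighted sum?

D1: 1·9 + 1·73 + 4·40 = 242
D2: 1·3 + 1·204 + 4·12 = 255
D3: 1·2 + 1·321 + 4·15 = 383
D4: 1·5 + 1·226 + 4·25 = 331
D5: 1·7 + 1·260 + 4·36 = 411
D6: 1·8 + 1·324 + 4·6 = 356
Lowest: D1 at 242.

D1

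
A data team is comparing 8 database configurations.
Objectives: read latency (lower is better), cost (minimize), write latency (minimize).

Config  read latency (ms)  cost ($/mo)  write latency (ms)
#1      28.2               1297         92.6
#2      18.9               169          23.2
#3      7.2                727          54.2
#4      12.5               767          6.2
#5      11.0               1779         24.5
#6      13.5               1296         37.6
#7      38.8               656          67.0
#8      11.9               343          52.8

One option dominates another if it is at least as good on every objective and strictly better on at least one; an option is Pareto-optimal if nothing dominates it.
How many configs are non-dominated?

5

#1: dominated by #2 (read latency 18.9≤28.2, cost 169≤1297, write latency 23.2≤92.6).
#2: not dominated (best cost).
#3: not dominated (best read latency).
#4: not dominated (best write latency).
#5: not dominated.
#6: dominated by #4 (read latency 12.5≤13.5, cost 767≤1296, write latency 6.2≤37.6).
#7: dominated by #2 (read latency 18.9≤38.8, cost 169≤656, write latency 23.2≤67.0).
#8: not dominated.
Pareto-optimal: #2, #3, #4, #5, #8 → 5.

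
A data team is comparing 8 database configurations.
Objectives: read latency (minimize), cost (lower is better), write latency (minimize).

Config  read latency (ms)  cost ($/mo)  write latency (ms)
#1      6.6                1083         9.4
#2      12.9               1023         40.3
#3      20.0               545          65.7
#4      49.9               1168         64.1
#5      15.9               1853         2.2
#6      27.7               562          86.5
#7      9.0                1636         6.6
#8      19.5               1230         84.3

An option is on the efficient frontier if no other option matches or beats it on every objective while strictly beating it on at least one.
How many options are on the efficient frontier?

5

#1: not dominated (best read latency).
#2: not dominated.
#3: not dominated (best cost).
#4: dominated by #1 (read latency 6.6≤49.9, cost 1083≤1168, write latency 9.4≤64.1).
#5: not dominated (best write latency).
#6: dominated by #3 (read latency 20.0≤27.7, cost 545≤562, write latency 65.7≤86.5).
#7: not dominated.
#8: dominated by #1 (read latency 6.6≤19.5, cost 1083≤1230, write latency 9.4≤84.3).
Pareto-optimal: #1, #2, #3, #5, #7 → 5.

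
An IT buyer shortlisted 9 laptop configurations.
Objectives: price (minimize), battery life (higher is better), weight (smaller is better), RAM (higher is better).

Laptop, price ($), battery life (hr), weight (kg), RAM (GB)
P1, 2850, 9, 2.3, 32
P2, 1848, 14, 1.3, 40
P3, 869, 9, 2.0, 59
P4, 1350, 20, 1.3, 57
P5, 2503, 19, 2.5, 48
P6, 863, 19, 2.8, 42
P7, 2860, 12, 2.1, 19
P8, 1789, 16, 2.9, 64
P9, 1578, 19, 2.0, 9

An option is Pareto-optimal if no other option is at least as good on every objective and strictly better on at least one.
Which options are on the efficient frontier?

P3, P4, P6, P8

P1: dominated by P2 (price 1848≤2850, battery life 14≥9, weight 1.3≤2.3, RAM 40≥32).
P2: dominated by P4 (price 1350≤1848, battery life 20≥14, weight 1.3≤1.3, RAM 57≥40).
P3: not dominated.
P4: not dominated (best battery life).
P5: dominated by P4 (price 1350≤2503, battery life 20≥19, weight 1.3≤2.5, RAM 57≥48).
P6: not dominated (best price).
P7: dominated by P2 (price 1848≤2860, battery life 14≥12, weight 1.3≤2.1, RAM 40≥19).
P8: not dominated (best RAM).
P9: dominated by P4 (price 1350≤1578, battery life 20≥19, weight 1.3≤2.0, RAM 57≥9).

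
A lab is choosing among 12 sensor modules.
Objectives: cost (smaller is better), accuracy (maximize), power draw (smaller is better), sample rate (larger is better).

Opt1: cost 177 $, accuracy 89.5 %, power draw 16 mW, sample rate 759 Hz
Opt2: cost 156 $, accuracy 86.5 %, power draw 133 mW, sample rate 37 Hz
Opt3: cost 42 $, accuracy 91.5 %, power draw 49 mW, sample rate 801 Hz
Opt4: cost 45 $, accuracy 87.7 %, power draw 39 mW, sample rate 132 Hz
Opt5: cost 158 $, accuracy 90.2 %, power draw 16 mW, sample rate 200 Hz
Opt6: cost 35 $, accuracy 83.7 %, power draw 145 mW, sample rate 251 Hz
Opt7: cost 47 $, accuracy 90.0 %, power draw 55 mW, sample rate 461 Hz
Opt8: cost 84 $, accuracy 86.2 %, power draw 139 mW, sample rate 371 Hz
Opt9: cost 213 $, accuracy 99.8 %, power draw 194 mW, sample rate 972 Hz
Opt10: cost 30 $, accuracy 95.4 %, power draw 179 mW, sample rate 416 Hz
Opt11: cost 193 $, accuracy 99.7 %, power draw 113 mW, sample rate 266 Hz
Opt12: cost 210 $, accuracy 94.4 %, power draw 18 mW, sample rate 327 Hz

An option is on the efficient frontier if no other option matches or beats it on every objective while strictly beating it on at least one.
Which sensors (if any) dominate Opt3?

none

Opt1: worse on cost (177 vs 42).
Opt2: worse on cost (156 vs 42).
Opt4: worse on cost (45 vs 42).
Opt5: worse on cost (158 vs 42).
Opt6: worse on accuracy (83.7 vs 91.5).
Opt7: worse on cost (47 vs 42).
Opt8: worse on cost (84 vs 42).
Opt9: worse on cost (213 vs 42).
Opt10: worse on power draw (179 vs 49).
Opt11: worse on cost (193 vs 42).
Opt12: worse on cost (210 vs 42).
No option dominates Opt3.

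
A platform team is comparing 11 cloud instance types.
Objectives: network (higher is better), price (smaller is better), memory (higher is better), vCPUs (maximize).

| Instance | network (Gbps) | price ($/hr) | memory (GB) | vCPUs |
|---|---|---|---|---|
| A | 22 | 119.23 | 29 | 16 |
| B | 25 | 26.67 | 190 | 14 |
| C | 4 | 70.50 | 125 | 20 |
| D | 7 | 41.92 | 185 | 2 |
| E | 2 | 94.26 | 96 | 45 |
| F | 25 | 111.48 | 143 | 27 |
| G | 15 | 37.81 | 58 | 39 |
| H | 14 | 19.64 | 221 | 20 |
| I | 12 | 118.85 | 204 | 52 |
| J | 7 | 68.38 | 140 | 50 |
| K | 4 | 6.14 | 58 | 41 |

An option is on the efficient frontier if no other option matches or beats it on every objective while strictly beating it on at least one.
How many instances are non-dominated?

A: dominated by F (network 25≥22, price 111.48≤119.23, memory 143≥29, vCPUs 27≥16).
B: not dominated.
C: dominated by H (network 14≥4, price 19.64≤70.50, memory 221≥125, vCPUs 20≥20).
D: dominated by B (network 25≥7, price 26.67≤41.92, memory 190≥185, vCPUs 14≥2).
E: dominated by J (network 7≥2, price 68.38≤94.26, memory 140≥96, vCPUs 50≥45).
F: not dominated.
G: not dominated.
H: not dominated (best memory).
I: not dominated (best vCPUs).
J: not dominated.
K: not dominated (best price).
Pareto-optimal: B, F, G, H, I, J, K → 7.

7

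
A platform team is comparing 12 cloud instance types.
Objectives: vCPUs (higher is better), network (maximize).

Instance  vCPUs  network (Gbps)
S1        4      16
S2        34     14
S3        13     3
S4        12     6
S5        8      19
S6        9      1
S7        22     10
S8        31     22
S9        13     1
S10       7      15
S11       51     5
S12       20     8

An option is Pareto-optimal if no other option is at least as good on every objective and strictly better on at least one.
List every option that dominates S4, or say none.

S2: vCPUs 34≥12, network 14≥6 — dominates S4.
S7: vCPUs 22≥12, network 10≥6 — dominates S4.
S8: vCPUs 31≥12, network 22≥6 — dominates S4.
S12: vCPUs 20≥12, network 8≥6 — dominates S4.
Others (S1, S3, S5, S6, S9, S10, S11) are each worse than S4 on at least one objective.

S2, S7, S8, S12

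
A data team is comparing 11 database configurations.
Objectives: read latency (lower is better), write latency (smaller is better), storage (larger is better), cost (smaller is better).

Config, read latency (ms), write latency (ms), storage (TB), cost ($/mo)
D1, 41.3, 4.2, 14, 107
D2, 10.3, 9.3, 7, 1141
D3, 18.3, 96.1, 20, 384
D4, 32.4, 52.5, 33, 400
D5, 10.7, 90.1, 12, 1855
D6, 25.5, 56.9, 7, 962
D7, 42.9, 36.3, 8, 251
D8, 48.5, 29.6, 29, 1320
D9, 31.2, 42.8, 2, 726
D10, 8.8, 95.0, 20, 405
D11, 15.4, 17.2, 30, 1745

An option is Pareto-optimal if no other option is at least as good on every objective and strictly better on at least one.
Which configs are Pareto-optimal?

D1: not dominated (best write latency).
D2: not dominated.
D3: not dominated.
D4: not dominated (best storage).
D5: not dominated.
D6: not dominated.
D7: dominated by D1 (read latency 41.3≤42.9, write latency 4.2≤36.3, storage 14≥8, cost 107≤251).
D8: not dominated.
D9: not dominated.
D10: not dominated (best read latency).
D11: not dominated.

D1, D2, D3, D4, D5, D6, D8, D9, D10, D11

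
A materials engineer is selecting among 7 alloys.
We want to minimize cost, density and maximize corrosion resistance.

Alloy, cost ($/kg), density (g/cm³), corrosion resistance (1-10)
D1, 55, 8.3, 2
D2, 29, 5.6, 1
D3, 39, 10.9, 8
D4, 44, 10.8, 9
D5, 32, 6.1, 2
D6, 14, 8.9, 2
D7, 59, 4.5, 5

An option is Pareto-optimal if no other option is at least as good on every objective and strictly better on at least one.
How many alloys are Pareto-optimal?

6

D1: dominated by D5 (cost 32≤55, density 6.1≤8.3, corrosion resistance 2≥2).
D2: not dominated.
D3: not dominated.
D4: not dominated (best corrosion resistance).
D5: not dominated.
D6: not dominated (best cost).
D7: not dominated (best density).
Pareto-optimal: D2, D3, D4, D5, D6, D7 → 6.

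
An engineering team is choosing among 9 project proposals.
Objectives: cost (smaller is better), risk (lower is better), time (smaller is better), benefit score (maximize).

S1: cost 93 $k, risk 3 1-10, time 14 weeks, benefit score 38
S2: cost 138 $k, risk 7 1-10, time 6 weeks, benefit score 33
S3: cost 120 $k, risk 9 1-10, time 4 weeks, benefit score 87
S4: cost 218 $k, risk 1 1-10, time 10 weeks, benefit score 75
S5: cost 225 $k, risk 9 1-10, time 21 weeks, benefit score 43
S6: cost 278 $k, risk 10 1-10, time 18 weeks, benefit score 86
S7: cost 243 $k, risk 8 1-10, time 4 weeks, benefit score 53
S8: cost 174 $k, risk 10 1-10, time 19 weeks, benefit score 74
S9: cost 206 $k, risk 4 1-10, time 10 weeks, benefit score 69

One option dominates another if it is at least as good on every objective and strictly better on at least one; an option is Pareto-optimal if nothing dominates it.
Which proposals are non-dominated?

S1, S2, S3, S4, S7, S9

S1: not dominated (best cost).
S2: not dominated.
S3: not dominated (best benefit score).
S4: not dominated (best risk).
S5: dominated by S3 (cost 120≤225, risk 9≤9, time 4≤21, benefit score 87≥43).
S6: dominated by S3 (cost 120≤278, risk 9≤10, time 4≤18, benefit score 87≥86).
S7: not dominated.
S8: dominated by S3 (cost 120≤174, risk 9≤10, time 4≤19, benefit score 87≥74).
S9: not dominated.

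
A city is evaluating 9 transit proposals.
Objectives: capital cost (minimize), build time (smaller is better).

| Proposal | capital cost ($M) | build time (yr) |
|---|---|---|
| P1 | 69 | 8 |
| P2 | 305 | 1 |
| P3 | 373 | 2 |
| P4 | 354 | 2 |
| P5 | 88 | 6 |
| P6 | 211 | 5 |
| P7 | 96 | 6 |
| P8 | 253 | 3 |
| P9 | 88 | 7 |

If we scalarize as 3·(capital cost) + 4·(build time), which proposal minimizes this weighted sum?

P1: 3·69 + 4·8 = 239
P2: 3·305 + 4·1 = 919
P3: 3·373 + 4·2 = 1127
P4: 3·354 + 4·2 = 1070
P5: 3·88 + 4·6 = 288
P6: 3·211 + 4·5 = 653
P7: 3·96 + 4·6 = 312
P8: 3·253 + 4·3 = 771
P9: 3·88 + 4·7 = 292
Lowest: P1 at 239.

P1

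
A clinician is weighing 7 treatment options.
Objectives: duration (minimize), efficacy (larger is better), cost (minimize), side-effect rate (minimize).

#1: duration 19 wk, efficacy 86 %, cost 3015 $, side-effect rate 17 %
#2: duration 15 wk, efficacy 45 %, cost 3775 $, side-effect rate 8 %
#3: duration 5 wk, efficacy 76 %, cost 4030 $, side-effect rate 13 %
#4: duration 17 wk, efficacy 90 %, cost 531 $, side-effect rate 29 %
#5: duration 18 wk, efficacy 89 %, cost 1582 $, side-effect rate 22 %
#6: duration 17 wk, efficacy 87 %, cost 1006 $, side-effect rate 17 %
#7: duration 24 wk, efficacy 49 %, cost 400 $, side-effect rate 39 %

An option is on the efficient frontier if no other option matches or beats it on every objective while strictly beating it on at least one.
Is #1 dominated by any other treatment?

#6 vs #1: duration 17≤19, efficacy 87≥86, cost 1006≤3015, side-effect rate 17≤17 — #6 is at least as good on every objective and strictly better on at least one, so #6 dominates #1.

Yes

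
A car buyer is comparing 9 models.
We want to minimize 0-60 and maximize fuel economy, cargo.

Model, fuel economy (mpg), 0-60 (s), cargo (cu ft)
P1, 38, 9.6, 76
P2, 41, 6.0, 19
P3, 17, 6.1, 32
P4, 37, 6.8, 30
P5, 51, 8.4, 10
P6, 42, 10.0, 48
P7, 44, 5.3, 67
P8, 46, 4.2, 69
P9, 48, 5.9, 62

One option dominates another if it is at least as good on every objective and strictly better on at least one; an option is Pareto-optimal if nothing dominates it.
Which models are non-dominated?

P1: not dominated (best cargo).
P2: dominated by P7 (fuel economy 44≥41, 0-60 5.3≤6.0, cargo 67≥19).
P3: dominated by P7 (fuel economy 44≥17, 0-60 5.3≤6.1, cargo 67≥32).
P4: dominated by P7 (fuel economy 44≥37, 0-60 5.3≤6.8, cargo 67≥30).
P5: not dominated (best fuel economy).
P6: dominated by P7 (fuel economy 44≥42, 0-60 5.3≤10.0, cargo 67≥48).
P7: dominated by P8 (fuel economy 46≥44, 0-60 4.2≤5.3, cargo 69≥67).
P8: not dominated (best 0-60).
P9: not dominated.

P1, P5, P8, P9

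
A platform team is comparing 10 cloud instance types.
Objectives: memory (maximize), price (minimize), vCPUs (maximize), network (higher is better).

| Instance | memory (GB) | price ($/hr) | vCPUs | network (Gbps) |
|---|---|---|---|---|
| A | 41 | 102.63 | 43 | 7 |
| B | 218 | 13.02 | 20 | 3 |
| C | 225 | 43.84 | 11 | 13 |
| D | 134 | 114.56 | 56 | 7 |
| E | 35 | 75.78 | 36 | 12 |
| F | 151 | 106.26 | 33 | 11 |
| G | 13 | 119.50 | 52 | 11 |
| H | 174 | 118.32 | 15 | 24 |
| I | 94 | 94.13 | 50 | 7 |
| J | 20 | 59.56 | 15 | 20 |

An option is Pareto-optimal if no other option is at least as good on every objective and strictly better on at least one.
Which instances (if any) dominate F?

none

A: worse on memory (41 vs 151).
B: worse on vCPUs (20 vs 33).
C: worse on vCPUs (11 vs 33).
D: worse on memory (134 vs 151).
E: worse on memory (35 vs 151).
G: worse on memory (13 vs 151).
H: worse on price (118.32 vs 106.26).
I: worse on memory (94 vs 151).
J: worse on memory (20 vs 151).
No option dominates F.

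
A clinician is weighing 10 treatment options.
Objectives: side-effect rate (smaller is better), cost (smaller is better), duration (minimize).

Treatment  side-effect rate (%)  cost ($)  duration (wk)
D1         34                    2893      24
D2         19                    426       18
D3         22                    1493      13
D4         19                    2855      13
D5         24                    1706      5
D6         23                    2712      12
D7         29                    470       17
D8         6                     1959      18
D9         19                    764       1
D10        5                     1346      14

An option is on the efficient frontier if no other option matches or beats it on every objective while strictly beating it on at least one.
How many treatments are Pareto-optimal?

4

D1: dominated by D2 (side-effect rate 19≤34, cost 426≤2893, duration 18≤24).
D2: not dominated (best cost).
D3: dominated by D9 (side-effect rate 19≤22, cost 764≤1493, duration 1≤13).
D4: dominated by D9 (side-effect rate 19≤19, cost 764≤2855, duration 1≤13).
D5: dominated by D9 (side-effect rate 19≤24, cost 764≤1706, duration 1≤5).
D6: dominated by D9 (side-effect rate 19≤23, cost 764≤2712, duration 1≤12).
D7: not dominated.
D8: dominated by D10 (side-effect rate 5≤6, cost 1346≤1959, duration 14≤18).
D9: not dominated (best duration).
D10: not dominated (best side-effect rate).
Pareto-optimal: D2, D7, D9, D10 → 4.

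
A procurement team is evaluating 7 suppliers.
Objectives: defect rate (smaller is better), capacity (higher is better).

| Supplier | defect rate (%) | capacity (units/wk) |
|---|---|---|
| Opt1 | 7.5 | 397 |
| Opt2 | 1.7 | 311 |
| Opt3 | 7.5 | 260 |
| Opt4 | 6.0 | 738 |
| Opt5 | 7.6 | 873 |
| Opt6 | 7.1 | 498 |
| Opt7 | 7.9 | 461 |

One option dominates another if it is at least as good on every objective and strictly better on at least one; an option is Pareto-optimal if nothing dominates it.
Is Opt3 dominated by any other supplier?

Yes

Opt1 vs Opt3: defect rate 7.5≤7.5, capacity 397≥260 — Opt1 is at least as good on every objective and strictly better on at least one, so Opt1 dominates Opt3.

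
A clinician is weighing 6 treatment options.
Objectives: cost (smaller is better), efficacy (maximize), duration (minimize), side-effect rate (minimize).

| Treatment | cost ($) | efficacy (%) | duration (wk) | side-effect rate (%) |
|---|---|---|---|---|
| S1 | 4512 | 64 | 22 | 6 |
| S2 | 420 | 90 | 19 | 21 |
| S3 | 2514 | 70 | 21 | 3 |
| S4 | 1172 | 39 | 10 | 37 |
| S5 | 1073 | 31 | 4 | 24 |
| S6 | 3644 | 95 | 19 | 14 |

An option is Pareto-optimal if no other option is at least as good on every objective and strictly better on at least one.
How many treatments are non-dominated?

S1: dominated by S3 (cost 2514≤4512, efficacy 70≥64, duration 21≤22, side-effect rate 3≤6).
S2: not dominated (best cost).
S3: not dominated (best side-effect rate).
S4: not dominated.
S5: not dominated (best duration).
S6: not dominated (best efficacy).
Pareto-optimal: S2, S3, S4, S5, S6 → 5.

5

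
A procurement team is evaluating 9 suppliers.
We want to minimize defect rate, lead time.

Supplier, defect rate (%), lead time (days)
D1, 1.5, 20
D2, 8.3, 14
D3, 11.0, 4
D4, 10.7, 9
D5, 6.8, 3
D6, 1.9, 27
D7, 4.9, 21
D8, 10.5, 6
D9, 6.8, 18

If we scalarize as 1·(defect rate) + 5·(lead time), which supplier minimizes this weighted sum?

D5

D1: 1·1.5 + 5·20 = 101.5
D2: 1·8.3 + 5·14 = 78.3
D3: 1·11.0 + 5·4 = 31.0
D4: 1·10.7 + 5·9 = 55.7
D5: 1·6.8 + 5·3 = 21.8
D6: 1·1.9 + 5·27 = 136.9
D7: 1·4.9 + 5·21 = 109.9
D8: 1·10.5 + 5·6 = 40.5
D9: 1·6.8 + 5·18 = 96.8
Lowest: D5 at 21.8.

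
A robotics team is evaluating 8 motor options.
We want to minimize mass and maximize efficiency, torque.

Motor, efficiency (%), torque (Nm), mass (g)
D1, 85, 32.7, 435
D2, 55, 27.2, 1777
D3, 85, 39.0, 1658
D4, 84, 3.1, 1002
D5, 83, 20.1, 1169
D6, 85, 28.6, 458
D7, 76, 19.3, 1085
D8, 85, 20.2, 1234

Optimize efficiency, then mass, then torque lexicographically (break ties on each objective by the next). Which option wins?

First maximize efficiency: best is 85, kept {D1, D3, D6, D8}.
Then minimize mass: best is 435, kept {D1}.

D1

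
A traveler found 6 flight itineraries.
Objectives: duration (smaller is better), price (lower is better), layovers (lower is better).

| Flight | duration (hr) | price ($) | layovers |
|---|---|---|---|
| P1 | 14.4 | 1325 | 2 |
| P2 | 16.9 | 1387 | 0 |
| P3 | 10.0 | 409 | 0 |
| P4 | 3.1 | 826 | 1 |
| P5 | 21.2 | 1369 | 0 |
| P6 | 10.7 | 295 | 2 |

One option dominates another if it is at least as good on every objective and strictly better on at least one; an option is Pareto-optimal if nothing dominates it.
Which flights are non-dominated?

P3, P4, P6

P1: dominated by P3 (duration 10.0≤14.4, price 409≤1325, layovers 0≤2).
P2: dominated by P3 (duration 10.0≤16.9, price 409≤1387, layovers 0≤0).
P3: not dominated.
P4: not dominated (best duration).
P5: dominated by P3 (duration 10.0≤21.2, price 409≤1369, layovers 0≤0).
P6: not dominated (best price).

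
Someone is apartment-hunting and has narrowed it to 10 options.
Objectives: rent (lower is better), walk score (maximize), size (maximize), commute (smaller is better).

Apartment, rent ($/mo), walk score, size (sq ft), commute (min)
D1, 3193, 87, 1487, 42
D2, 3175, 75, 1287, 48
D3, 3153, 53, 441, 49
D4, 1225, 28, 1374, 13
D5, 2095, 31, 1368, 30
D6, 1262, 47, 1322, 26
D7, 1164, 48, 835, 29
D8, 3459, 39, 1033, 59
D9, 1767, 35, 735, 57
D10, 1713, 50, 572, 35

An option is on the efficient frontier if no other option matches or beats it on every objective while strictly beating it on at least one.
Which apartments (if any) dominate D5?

D1: worse on rent (3193 vs 2095).
D2: worse on rent (3175 vs 2095).
D3: worse on rent (3153 vs 2095).
D4: worse on walk score (28 vs 31).
D6: worse on size (1322 vs 1368).
D7: worse on size (835 vs 1368).
D8: worse on rent (3459 vs 2095).
D9: worse on size (735 vs 1368).
D10: worse on size (572 vs 1368).
No option dominates D5.

none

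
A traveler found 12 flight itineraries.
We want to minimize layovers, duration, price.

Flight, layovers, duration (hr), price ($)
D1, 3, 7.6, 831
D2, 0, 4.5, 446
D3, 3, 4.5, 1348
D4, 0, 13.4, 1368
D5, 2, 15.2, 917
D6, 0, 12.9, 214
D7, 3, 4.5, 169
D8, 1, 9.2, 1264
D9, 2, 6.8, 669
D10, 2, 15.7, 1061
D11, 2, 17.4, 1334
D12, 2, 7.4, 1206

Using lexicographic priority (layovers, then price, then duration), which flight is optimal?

First minimize layovers: best is 0, kept {D2, D4, D6}.
Then minimize price: best is 214, kept {D6}.

D6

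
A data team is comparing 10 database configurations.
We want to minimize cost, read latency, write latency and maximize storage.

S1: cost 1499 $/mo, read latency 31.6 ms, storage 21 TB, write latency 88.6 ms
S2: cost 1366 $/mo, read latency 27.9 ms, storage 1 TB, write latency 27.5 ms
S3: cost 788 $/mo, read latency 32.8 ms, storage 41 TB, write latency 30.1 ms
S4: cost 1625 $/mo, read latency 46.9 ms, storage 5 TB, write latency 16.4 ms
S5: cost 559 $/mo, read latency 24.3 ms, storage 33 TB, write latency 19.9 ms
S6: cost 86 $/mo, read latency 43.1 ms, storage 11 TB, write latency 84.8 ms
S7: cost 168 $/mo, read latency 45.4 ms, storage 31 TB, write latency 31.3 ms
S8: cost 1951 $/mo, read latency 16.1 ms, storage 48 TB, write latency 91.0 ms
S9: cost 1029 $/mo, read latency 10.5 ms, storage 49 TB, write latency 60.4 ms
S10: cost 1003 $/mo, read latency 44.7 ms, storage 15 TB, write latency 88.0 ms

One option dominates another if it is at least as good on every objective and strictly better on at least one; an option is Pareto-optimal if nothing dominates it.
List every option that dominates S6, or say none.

none

S1: worse on cost (1499 vs 86).
S2: worse on cost (1366 vs 86).
S3: worse on cost (788 vs 86).
S4: worse on cost (1625 vs 86).
S5: worse on cost (559 vs 86).
S7: worse on cost (168 vs 86).
S8: worse on cost (1951 vs 86).
S9: worse on cost (1029 vs 86).
S10: worse on cost (1003 vs 86).
No option dominates S6.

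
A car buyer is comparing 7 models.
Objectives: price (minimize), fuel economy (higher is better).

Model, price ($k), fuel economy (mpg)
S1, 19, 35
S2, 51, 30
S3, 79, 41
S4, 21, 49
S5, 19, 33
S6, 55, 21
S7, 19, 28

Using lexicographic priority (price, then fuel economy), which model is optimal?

First minimize price: best is 19, kept {S1, S5, S7}.
Then maximize fuel economy: best is 35, kept {S1}.

S1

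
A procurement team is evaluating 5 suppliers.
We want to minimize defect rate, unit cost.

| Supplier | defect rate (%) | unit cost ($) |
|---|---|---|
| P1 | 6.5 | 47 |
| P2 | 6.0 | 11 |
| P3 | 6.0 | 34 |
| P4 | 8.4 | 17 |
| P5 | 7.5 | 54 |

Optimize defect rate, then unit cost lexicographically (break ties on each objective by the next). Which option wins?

P2

First minimize defect rate: best is 6.0, kept {P2, P3}.
Then minimize unit cost: best is 11, kept {P2}.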